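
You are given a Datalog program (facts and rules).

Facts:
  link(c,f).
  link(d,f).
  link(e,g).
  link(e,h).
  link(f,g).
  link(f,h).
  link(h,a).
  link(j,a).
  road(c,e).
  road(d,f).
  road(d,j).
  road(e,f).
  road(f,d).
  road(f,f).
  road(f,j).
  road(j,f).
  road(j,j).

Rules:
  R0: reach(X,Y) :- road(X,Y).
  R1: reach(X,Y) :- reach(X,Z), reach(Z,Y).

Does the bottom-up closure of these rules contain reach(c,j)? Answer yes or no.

round 1: derive reach(c,e) via R0 from road(c,e)
round 1: derive reach(d,f) via R0 from road(d,f)
round 1: derive reach(d,j) via R0 from road(d,j)
round 1: derive reach(e,f) via R0 from road(e,f)
round 1: derive reach(f,d) via R0 from road(f,d)
round 1: derive reach(f,f) via R0 from road(f,f)
round 1: derive reach(f,j) via R0 from road(f,j)
round 1: derive reach(j,f) via R0 from road(j,f)
round 1: derive reach(j,j) via R0 from road(j,j)
round 2: derive reach(c,f) via R1 from reach(c,e), reach(e,f)
round 2: derive reach(d,d) via R1 from reach(d,f), reach(f,d)
round 2: derive reach(e,d) via R1 from reach(e,f), reach(f,d)
round 2: derive reach(e,j) via R1 from reach(e,f), reach(f,j)
round 2: derive reach(j,d) via R1 from reach(j,f), reach(f,d)
round 3: derive reach(c,d) via R1 from reach(c,e), reach(e,d)
round 3: derive reach(c,j) via R1 from reach(c,e), reach(e,j)

yes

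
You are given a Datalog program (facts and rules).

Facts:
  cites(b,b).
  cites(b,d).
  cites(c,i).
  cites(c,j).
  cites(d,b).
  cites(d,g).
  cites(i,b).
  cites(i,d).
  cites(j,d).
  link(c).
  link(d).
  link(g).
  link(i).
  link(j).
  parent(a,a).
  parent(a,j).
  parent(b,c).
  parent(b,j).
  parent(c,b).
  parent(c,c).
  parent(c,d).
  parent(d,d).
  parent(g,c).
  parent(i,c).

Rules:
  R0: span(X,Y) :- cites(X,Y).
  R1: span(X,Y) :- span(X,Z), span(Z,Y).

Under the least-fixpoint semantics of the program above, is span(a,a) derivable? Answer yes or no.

no

round 1: derive span(b,b) via R0 from cites(b,b)
round 1: derive span(b,d) via R0 from cites(b,d)
round 1: derive span(c,i) via R0 from cites(c,i)
round 1: derive span(c,j) via R0 from cites(c,j)
round 1: derive span(d,b) via R0 from cites(d,b)
round 1: derive span(d,g) via R0 from cites(d,g)
round 1: derive span(i,b) via R0 from cites(i,b)
round 1: derive span(i,d) via R0 from cites(i,d)
round 1: derive span(j,d) via R0 from cites(j,d)
round 2: derive span(b,g) via R1 from span(b,d), span(d,g)
round 2: derive span(c,b) via R1 from span(c,i), span(i,b)
round 2: derive span(c,d) via R1 from span(c,i), span(i,d)
round 2: derive span(d,d) via R1 from span(d,b), span(b,d)
round 2: derive span(i,g) via R1 from span(i,d), span(d,g)
round 2: derive span(j,b) via R1 from span(j,d), span(d,b)
round 2: derive span(j,g) via R1 from span(j,d), span(d,g)
round 3: derive span(c,g) via R1 from span(c,b), span(b,g)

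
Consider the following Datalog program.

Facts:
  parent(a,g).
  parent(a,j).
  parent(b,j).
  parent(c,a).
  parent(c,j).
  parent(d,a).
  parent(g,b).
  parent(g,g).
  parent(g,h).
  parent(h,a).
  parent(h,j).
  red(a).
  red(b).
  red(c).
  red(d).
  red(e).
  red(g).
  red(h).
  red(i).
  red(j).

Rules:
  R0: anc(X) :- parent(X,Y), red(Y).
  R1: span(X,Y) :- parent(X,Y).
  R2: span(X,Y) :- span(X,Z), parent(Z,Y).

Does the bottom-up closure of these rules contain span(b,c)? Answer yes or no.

no

round 1: derive span(a,g) via R1 from parent(a,g)
round 1: derive span(a,j) via R1 from parent(a,j)
round 1: derive span(b,j) via R1 from parent(b,j)
round 1: derive span(c,a) via R1 from parent(c,a)
round 1: derive span(c,j) via R1 from parent(c,j)
round 1: derive span(d,a) via R1 from parent(d,a)
round 1: derive span(g,b) via R1 from parent(g,b)
round 1: derive span(g,g) via R1 from parent(g,g)
round 1: derive span(g,h) via R1 from parent(g,h)
round 1: derive span(h,a) via R1 from parent(h,a)
round 1: derive span(h,j) via R1 from parent(h,j)
round 2: derive span(a,b) via R2 from span(a,g), parent(g,b)
round 2: derive span(a,h) via R2 from span(a,g), parent(g,h)
round 2: derive span(c,g) via R2 from span(c,a), parent(a,g)
round 2: derive span(d,g) via R2 from span(d,a), parent(a,g)
round 2: derive span(d,j) via R2 from span(d,a), parent(a,j)
round 2: derive span(g,a) via R2 from span(g,h), parent(h,a)
round 2: derive span(g,j) via R2 from span(g,b), parent(b,j)
round 2: derive span(h,g) via R2 from span(h,a), parent(a,g)
round 3: derive span(a,a) via R2 from span(a,h), parent(h,a)
round 3: derive span(c,b) via R2 from span(c,g), parent(g,b)
round 3: derive span(c,h) via R2 from span(c,g), parent(g,h)
round 3: derive span(d,b) via R2 from span(d,g), parent(g,b)
round 3: derive span(d,h) via R2 from span(d,g), parent(g,h)
round 3: derive span(h,b) via R2 from span(h,g), parent(g,b)
round 3: derive span(h,h) via R2 from span(h,g), parent(g,h)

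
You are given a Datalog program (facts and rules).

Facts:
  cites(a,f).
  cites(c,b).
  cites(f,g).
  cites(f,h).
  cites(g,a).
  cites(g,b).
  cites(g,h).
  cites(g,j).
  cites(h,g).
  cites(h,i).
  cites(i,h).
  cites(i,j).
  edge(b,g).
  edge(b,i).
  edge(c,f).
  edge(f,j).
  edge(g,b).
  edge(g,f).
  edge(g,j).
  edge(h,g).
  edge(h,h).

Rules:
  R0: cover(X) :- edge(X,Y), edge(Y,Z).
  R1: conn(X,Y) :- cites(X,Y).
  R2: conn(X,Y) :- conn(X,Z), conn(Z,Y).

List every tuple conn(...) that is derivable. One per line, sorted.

conn(a,a)
conn(a,b)
conn(a,f)
conn(a,g)
conn(a,h)
conn(a,i)
conn(a,j)
conn(c,b)
conn(f,a)
conn(f,b)
conn(f,f)
conn(f,g)
conn(f,h)
conn(f,i)
conn(f,j)
conn(g,a)
conn(g,b)
conn(g,f)
conn(g,g)
conn(g,h)
conn(g,i)
conn(g,j)
conn(h,a)
conn(h,b)
conn(h,f)
conn(h,g)
conn(h,h)
conn(h,i)
conn(h,j)
conn(i,a)
conn(i,b)
conn(i,f)
conn(i,g)
conn(i,h)
conn(i,i)
conn(i,j)

round 1: derive conn(a,f) via R1 from cites(a,f)
round 1: derive conn(c,b) via R1 from cites(c,b)
round 1: derive conn(f,g) via R1 from cites(f,g)
round 1: derive conn(f,h) via R1 from cites(f,h)
round 1: derive conn(g,a) via R1 from cites(g,a)
round 1: derive conn(g,b) via R1 from cites(g,b)
round 1: derive conn(g,h) via R1 from cites(g,h)
round 1: derive conn(g,j) via R1 from cites(g,j)
round 1: derive conn(h,g) via R1 from cites(h,g)
round 1: derive conn(h,i) via R1 from cites(h,i)
round 1: derive conn(i,h) via R1 from cites(i,h)
round 1: derive conn(i,j) via R1 from cites(i,j)
round 2: derive conn(a,g) via R2 from conn(a,f), conn(f,g)
round 2: derive conn(a,h) via R2 from conn(a,f), conn(f,h)
round 2: derive conn(f,a) via R2 from conn(f,g), conn(g,a)
round 2: derive conn(f,b) via R2 from conn(f,g), conn(g,b)
round 2: derive conn(f,i) via R2 from conn(f,h), conn(h,i)
round 2: derive conn(f,j) via R2 from conn(f,g), conn(g,j)
round 2: derive conn(g,f) via R2 from conn(g,a), conn(a,f)
round 2: derive conn(g,g) via R2 from conn(g,h), conn(h,g)
round 2: derive conn(g,i) via R2 from conn(g,h), conn(h,i)
round 2: derive conn(h,a) via R2 from conn(h,g), conn(g,a)
round 2: derive conn(h,b) via R2 from conn(h,g), conn(g,b)
round 2: derive conn(h,h) via R2 from conn(h,g), conn(g,h)
round 2: derive conn(h,j) via R2 from conn(h,g), conn(g,j)
round 2: derive conn(i,g) via R2 from conn(i,h), conn(h,g)
round 2: derive conn(i,i) via R2 from conn(i,h), conn(h,i)
round 3: derive conn(a,a) via R2 from conn(a,f), conn(f,a)
round 3: derive conn(a,b) via R2 from conn(a,f), conn(f,b)
round 3: derive conn(a,i) via R2 from conn(a,f), conn(f,i)
round 3: derive conn(a,j) via R2 from conn(a,f), conn(f,j)
round 3: derive conn(f,f) via R2 from conn(f,a), conn(a,f)
round 3: derive conn(h,f) via R2 from conn(h,a), conn(a,f)
round 3: derive conn(i,a) via R2 from conn(i,g), conn(g,a)
round 3: derive conn(i,b) via R2 from conn(i,g), conn(g,b)
round 3: derive conn(i,f) via R2 from conn(i,g), conn(g,f)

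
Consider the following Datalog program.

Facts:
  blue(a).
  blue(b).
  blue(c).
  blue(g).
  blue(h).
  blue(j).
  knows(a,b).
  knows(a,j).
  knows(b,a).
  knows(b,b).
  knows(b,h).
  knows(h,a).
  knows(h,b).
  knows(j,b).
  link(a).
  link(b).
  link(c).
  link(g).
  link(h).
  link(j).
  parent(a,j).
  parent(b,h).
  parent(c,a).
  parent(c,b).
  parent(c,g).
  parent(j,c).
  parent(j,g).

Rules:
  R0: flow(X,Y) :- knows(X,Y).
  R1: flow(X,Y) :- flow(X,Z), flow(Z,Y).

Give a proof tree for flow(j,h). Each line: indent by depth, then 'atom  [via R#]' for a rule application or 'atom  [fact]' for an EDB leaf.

round 1: derive flow(a,b) via R0 from knows(a,b)
round 1: derive flow(a,j) via R0 from knows(a,j)
round 1: derive flow(b,a) via R0 from knows(b,a)
round 1: derive flow(b,b) via R0 from knows(b,b)
round 1: derive flow(b,h) via R0 from knows(b,h)
round 1: derive flow(h,a) via R0 from knows(h,a)
round 1: derive flow(h,b) via R0 from knows(h,b)
round 1: derive flow(j,b) via R0 from knows(j,b)
round 2: derive flow(a,a) via R1 from flow(a,b), flow(b,a)
round 2: derive flow(a,h) via R1 from flow(a,b), flow(b,h)
round 2: derive flow(b,j) via R1 from flow(b,a), flow(a,j)
round 2: derive flow(h,h) via R1 from flow(h,b), flow(b,h)
round 2: derive flow(h,j) via R1 from flow(h,a), flow(a,j)
round 2: derive flow(j,a) via R1 from flow(j,b), flow(b,a)
round 2: derive flow(j,h) via R1 from flow(j,b), flow(b,h)
round 3: derive flow(j,j) via R1 from flow(j,a), flow(a,j)

flow(j,h)  [via R1]
  flow(j,b)  [via R0]
    knows(j,b)  [fact]
  flow(b,h)  [via R0]
    knows(b,h)  [fact]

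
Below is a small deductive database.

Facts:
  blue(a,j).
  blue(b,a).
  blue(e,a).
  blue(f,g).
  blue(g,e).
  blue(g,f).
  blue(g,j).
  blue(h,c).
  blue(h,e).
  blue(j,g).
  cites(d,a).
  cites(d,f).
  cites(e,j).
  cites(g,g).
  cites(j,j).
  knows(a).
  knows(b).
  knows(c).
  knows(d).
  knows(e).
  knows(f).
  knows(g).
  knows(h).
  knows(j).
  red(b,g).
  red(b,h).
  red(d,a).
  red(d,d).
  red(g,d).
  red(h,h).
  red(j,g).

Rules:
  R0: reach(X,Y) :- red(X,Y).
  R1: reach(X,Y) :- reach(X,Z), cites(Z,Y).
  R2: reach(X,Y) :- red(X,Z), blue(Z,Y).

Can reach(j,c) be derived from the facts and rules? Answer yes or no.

round 1: derive reach(b,g) via R0 from red(b,g)
round 1: derive reach(b,h) via R0 from red(b,h)
round 1: derive reach(d,a) via R0 from red(d,a)
round 1: derive reach(d,d) via R0 from red(d,d)
round 1: derive reach(g,d) via R0 from red(g,d)
round 1: derive reach(h,h) via R0 from red(h,h)
round 1: derive reach(j,g) via R0 from red(j,g)
round 1: derive reach(b,c) via R2 from red(b,h), blue(h,c)
round 1: derive reach(b,e) via R2 from red(b,g), blue(g,e)
round 1: derive reach(b,f) via R2 from red(b,g), blue(g,f)
round 1: derive reach(b,j) via R2 from red(b,g), blue(g,j)
round 1: derive reach(d,j) via R2 from red(d,a), blue(a,j)
round 1: derive reach(h,c) via R2 from red(h,h), blue(h,c)
round 1: derive reach(h,e) via R2 from red(h,h), blue(h,e)
round 1: derive reach(j,e) via R2 from red(j,g), blue(g,e)
round 1: derive reach(j,f) via R2 from red(j,g), blue(g,f)
round 1: derive reach(j,j) via R2 from red(j,g), blue(g,j)
round 2: derive reach(d,f) via R1 from reach(d,d), cites(d,f)
round 2: derive reach(g,a) via R1 from reach(g,d), cites(d,a)
round 2: derive reach(g,f) via R1 from reach(g,d), cites(d,f)
round 2: derive reach(h,j) via R1 from reach(h,e), cites(e,j)

no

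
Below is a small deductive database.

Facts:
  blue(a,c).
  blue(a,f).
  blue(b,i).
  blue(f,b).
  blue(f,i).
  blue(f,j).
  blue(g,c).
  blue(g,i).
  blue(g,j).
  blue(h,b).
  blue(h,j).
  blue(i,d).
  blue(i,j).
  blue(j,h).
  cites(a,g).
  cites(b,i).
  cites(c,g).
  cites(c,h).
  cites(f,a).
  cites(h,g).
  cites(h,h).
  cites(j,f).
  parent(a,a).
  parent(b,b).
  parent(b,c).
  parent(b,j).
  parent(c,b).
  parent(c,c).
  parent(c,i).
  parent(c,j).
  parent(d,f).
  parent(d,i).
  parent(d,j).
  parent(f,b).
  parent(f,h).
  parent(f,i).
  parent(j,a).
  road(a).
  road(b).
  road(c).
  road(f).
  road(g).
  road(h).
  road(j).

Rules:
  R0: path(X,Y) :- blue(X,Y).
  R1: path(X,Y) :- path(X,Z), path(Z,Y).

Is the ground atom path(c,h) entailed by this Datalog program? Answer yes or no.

no

round 1: derive path(a,c) via R0 from blue(a,c)
round 1: derive path(a,f) via R0 from blue(a,f)
round 1: derive path(b,i) via R0 from blue(b,i)
round 1: derive path(f,b) via R0 from blue(f,b)
round 1: derive path(f,i) via R0 from blue(f,i)
round 1: derive path(f,j) via R0 from blue(f,j)
round 1: derive path(g,c) via R0 from blue(g,c)
round 1: derive path(g,i) via R0 from blue(g,i)
round 1: derive path(g,j) via R0 from blue(g,j)
round 1: derive path(h,b) via R0 from blue(h,b)
round 1: derive path(h,j) via R0 from blue(h,j)
round 1: derive path(i,d) via R0 from blue(i,d)
round 1: derive path(i,j) via R0 from blue(i,j)
round 1: derive path(j,h) via R0 from blue(j,h)
round 2: derive path(a,b) via R1 from path(a,f), path(f,b)
round 2: derive path(a,i) via R1 from path(a,f), path(f,i)
round 2: derive path(a,j) via R1 from path(a,f), path(f,j)
round 2: derive path(b,d) via R1 from path(b,i), path(i,d)
round 2: derive path(b,j) via R1 from path(b,i), path(i,j)
round 2: derive path(f,d) via R1 from path(f,i), path(i,d)
round 2: derive path(f,h) via R1 from path(f,j), path(j,h)
round 2: derive path(g,d) via R1 from path(g,i), path(i,d)
round 2: derive path(g,h) via R1 from path(g,j), path(j,h)
round 2: derive path(h,h) via R1 from path(h,j), path(j,h)
round 2: derive path(h,i) via R1 from path(h,b), path(b,i)
round 2: derive path(i,h) via R1 from path(i,j), path(j,h)
round 2: derive path(j,b) via R1 from path(j,h), path(h,b)
round 2: derive path(j,j) via R1 from path(j,h), path(h,j)
round 3: derive path(a,d) via R1 from path(a,b), path(b,d)
round 3: derive path(a,h) via R1 from path(a,f), path(f,h)
round 3: derive path(b,b) via R1 from path(b,j), path(j,b)
round 3: derive path(b,h) via R1 from path(b,i), path(i,h)
round 3: derive path(g,b) via R1 from path(g,h), path(h,b)
round 3: derive path(h,d) via R1 from path(h,b), path(b,d)
round 3: derive path(i,b) via R1 from path(i,h), path(h,b)
round 3: derive path(i,i) via R1 from path(i,h), path(h,i)
round 3: derive path(j,d) via R1 from path(j,b), path(b,d)
round 3: derive path(j,i) via R1 from path(j,b), path(b,i)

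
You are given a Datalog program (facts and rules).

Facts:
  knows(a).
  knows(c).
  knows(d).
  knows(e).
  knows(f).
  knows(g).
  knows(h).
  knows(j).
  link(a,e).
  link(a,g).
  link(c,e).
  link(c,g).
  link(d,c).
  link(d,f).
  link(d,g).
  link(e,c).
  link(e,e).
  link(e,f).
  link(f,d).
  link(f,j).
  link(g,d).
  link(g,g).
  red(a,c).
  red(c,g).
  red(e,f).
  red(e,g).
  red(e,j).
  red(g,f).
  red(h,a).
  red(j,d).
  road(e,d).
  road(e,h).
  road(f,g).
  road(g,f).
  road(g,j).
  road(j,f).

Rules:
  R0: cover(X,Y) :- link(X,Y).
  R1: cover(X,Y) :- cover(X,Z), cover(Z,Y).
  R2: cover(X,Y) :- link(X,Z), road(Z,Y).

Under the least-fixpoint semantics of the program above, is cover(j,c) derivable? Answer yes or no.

round 1: derive cover(a,e) via R0 from link(a,e)
round 1: derive cover(a,g) via R0 from link(a,g)
round 1: derive cover(c,e) via R0 from link(c,e)
round 1: derive cover(c,g) via R0 from link(c,g)
round 1: derive cover(d,c) via R0 from link(d,c)
round 1: derive cover(d,f) via R0 from link(d,f)
round 1: derive cover(d,g) via R0 from link(d,g)
round 1: derive cover(e,c) via R0 from link(e,c)
round 1: derive cover(e,e) via R0 from link(e,e)
round 1: derive cover(e,f) via R0 from link(e,f)
round 1: derive cover(f,d) via R0 from link(f,d)
round 1: derive cover(f,j) via R0 from link(f,j)
round 1: derive cover(g,d) via R0 from link(g,d)
round 1: derive cover(g,g) via R0 from link(g,g)
round 1: derive cover(a,d) via R2 from link(a,e), road(e,d)
round 1: derive cover(a,f) via R2 from link(a,g), road(g,f)
round 1: derive cover(a,h) via R2 from link(a,e), road(e,h)
round 1: derive cover(a,j) via R2 from link(a,g), road(g,j)
round 1: derive cover(c,d) via R2 from link(c,e), road(e,d)
round 1: derive cover(c,f) via R2 from link(c,g), road(g,f)
round 1: derive cover(c,h) via R2 from link(c,e), road(e,h)
round 1: derive cover(c,j) via R2 from link(c,g), road(g,j)
round 1: derive cover(d,j) via R2 from link(d,g), road(g,j)
round 1: derive cover(e,d) via R2 from link(e,e), road(e,d)
round 1: derive cover(e,g) via R2 from link(e,f), road(f,g)
round 1: derive cover(e,h) via R2 from link(e,e), road(e,h)
round 1: derive cover(f,f) via R2 from link(f,j), road(j,f)
round 1: derive cover(g,f) via R2 from link(g,g), road(g,f)
round 1: derive cover(g,j) via R2 from link(g,g), road(g,j)
round 2: derive cover(a,c) via R1 from cover(a,d), cover(d,c)
round 2: derive cover(c,c) via R1 from cover(c,d), cover(d,c)
round 2: derive cover(d,d) via R1 from cover(d,c), cover(c,d)
round 2: derive cover(d,e) via R1 from cover(d,c), cover(c,e)
round 2: derive cover(d,h) via R1 from cover(d,c), cover(c,h)
round 2: derive cover(e,j) via R1 from cover(e,c), cover(c,j)
round 2: derive cover(f,c) via R1 from cover(f,d), cover(d,c)
round 2: derive cover(f,g) via R1 from cover(f,d), cover(d,g)
round 2: derive cover(g,c) via R1 from cover(g,d), cover(d,c)
round 3: derive cover(f,e) via R1 from cover(f,c), cover(c,e)
round 3: derive cover(f,h) via R1 from cover(f,c), cover(c,h)
round 3: derive cover(g,e) via R1 from cover(g,c), cover(c,e)
round 3: derive cover(g,h) via R1 from cover(g,c), cover(c,h)

no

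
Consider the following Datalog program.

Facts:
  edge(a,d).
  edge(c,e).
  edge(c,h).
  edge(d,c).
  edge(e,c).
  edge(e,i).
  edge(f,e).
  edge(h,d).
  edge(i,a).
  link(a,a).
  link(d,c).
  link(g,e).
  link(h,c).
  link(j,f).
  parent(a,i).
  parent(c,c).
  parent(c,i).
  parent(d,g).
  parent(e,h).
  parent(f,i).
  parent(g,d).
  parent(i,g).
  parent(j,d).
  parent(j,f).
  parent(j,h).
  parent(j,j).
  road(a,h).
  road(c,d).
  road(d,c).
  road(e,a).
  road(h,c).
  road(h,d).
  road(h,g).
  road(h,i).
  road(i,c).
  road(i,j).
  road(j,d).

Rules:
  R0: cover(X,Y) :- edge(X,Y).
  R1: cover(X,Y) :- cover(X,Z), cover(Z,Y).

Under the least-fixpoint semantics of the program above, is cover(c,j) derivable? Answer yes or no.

no

round 1: derive cover(a,d) via R0 from edge(a,d)
round 1: derive cover(c,e) via R0 from edge(c,e)
round 1: derive cover(c,h) via R0 from edge(c,h)
round 1: derive cover(d,c) via R0 from edge(d,c)
round 1: derive cover(e,c) via R0 from edge(e,c)
round 1: derive cover(e,i) via R0 from edge(e,i)
round 1: derive cover(f,e) via R0 from edge(f,e)
round 1: derive cover(h,d) via R0 from edge(h,d)
round 1: derive cover(i,a) via R0 from edge(i,a)
round 2: derive cover(a,c) via R1 from cover(a,d), cover(d,c)
round 2: derive cover(c,c) via R1 from cover(c,e), cover(e,c)
round 2: derive cover(c,d) via R1 from cover(c,h), cover(h,d)
round 2: derive cover(c,i) via R1 from cover(c,e), cover(e,i)
round 2: derive cover(d,e) via R1 from cover(d,c), cover(c,e)
round 2: derive cover(d,h) via R1 from cover(d,c), cover(c,h)
round 2: derive cover(e,a) via R1 from cover(e,i), cover(i,a)
round 2: derive cover(e,e) via R1 from cover(e,c), cover(c,e)
round 2: derive cover(e,h) via R1 from cover(e,c), cover(c,h)
round 2: derive cover(f,c) via R1 from cover(f,e), cover(e,c)
round 2: derive cover(f,i) via R1 from cover(f,e), cover(e,i)
round 2: derive cover(h,c) via R1 from cover(h,d), cover(d,c)
round 2: derive cover(i,d) via R1 from cover(i,a), cover(a,d)
round 3: derive cover(a,e) via R1 from cover(a,c), cover(c,e)
round 3: derive cover(a,h) via R1 from cover(a,c), cover(c,h)
round 3: derive cover(a,i) via R1 from cover(a,c), cover(c,i)
round 3: derive cover(c,a) via R1 from cover(c,e), cover(e,a)
round 3: derive cover(d,a) via R1 from cover(d,e), cover(e,a)
round 3: derive cover(d,d) via R1 from cover(d,c), cover(c,d)
round 3: derive cover(d,i) via R1 from cover(d,c), cover(c,i)
round 3: derive cover(e,d) via R1 from cover(e,a), cover(a,d)
round 3: derive cover(f,a) via R1 from cover(f,e), cover(e,a)
round 3: derive cover(f,d) via R1 from cover(f,c), cover(c,d)
round 3: derive cover(f,h) via R1 from cover(f,c), cover(c,h)
round 3: derive cover(h,e) via R1 from cover(h,c), cover(c,e)
round 3: derive cover(h,h) via R1 from cover(h,c), cover(c,h)
round 3: derive cover(h,i) via R1 from cover(h,c), cover(c,i)
round 3: derive cover(i,c) via R1 from cover(i,a), cover(a,c)
round 3: derive cover(i,e) via R1 from cover(i,d), cover(d,e)
round 3: derive cover(i,h) via R1 from cover(i,d), cover(d,h)
round 4: derive cover(a,a) via R1 from cover(a,c), cover(c,a)
round 4: derive cover(h,a) via R1 from cover(h,c), cover(c,a)
round 4: derive cover(i,i) via R1 from cover(i,a), cover(a,i)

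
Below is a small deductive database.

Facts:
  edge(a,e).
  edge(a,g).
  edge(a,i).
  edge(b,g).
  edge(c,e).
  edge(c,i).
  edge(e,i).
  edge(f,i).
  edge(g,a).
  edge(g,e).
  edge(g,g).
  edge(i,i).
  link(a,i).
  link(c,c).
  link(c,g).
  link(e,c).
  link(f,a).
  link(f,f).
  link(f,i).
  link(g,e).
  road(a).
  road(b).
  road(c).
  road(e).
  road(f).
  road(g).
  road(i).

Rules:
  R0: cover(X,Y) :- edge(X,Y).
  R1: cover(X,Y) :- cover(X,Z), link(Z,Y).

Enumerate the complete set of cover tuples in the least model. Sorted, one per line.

round 1: derive cover(a,e) via R0 from edge(a,e)
round 1: derive cover(a,g) via R0 from edge(a,g)
round 1: derive cover(a,i) via R0 from edge(a,i)
round 1: derive cover(b,g) via R0 from edge(b,g)
round 1: derive cover(c,e) via R0 from edge(c,e)
round 1: derive cover(c,i) via R0 from edge(c,i)
round 1: derive cover(e,i) via R0 from edge(e,i)
round 1: derive cover(f,i) via R0 from edge(f,i)
round 1: derive cover(g,a) via R0 from edge(g,a)
round 1: derive cover(g,e) via R0 from edge(g,e)
round 1: derive cover(g,g) via R0 from edge(g,g)
round 1: derive cover(i,i) via R0 from edge(i,i)
round 2: derive cover(a,c) via R1 from cover(a,e), link(e,c)
round 2: derive cover(b,e) via R1 from cover(b,g), link(g,e)
round 2: derive cover(c,c) via R1 from cover(c,e), link(e,c)
round 2: derive cover(g,c) via R1 from cover(g,e), link(e,c)
round 2: derive cover(g,i) via R1 from cover(g,a), link(a,i)
round 3: derive cover(b,c) via R1 from cover(b,e), link(e,c)
round 3: derive cover(c,g) via R1 from cover(c,c), link(c,g)

cover(a,c)
cover(a,e)
cover(a,g)
cover(a,i)
cover(b,c)
cover(b,e)
cover(b,g)
cover(c,c)
cover(c,e)
cover(c,g)
cover(c,i)
cover(e,i)
cover(f,i)
cover(g,a)
cover(g,c)
cover(g,e)
cover(g,g)
cover(g,i)
cover(i,i)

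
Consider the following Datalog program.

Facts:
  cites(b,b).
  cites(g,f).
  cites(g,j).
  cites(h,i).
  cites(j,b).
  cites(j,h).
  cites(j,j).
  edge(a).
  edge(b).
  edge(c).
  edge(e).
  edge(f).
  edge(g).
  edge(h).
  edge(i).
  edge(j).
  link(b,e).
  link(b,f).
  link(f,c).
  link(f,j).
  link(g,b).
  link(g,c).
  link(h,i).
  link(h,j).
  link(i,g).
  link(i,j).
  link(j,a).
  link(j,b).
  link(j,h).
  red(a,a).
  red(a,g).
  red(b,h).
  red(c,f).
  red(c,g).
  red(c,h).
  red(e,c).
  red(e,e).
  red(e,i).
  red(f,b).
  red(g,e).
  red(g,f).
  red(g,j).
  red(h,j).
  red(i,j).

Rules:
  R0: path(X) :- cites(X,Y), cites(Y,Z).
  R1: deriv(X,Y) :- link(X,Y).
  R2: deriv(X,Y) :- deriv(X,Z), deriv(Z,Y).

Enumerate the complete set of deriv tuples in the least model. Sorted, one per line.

round 1: derive deriv(b,e) via R1 from link(b,e)
round 1: derive deriv(b,f) via R1 from link(b,f)
round 1: derive deriv(f,c) via R1 from link(f,c)
round 1: derive deriv(f,j) via R1 from link(f,j)
round 1: derive deriv(g,b) via R1 from link(g,b)
round 1: derive deriv(g,c) via R1 from link(g,c)
round 1: derive deriv(h,i) via R1 from link(h,i)
round 1: derive deriv(h,j) via R1 from link(h,j)
round 1: derive deriv(i,g) via R1 from link(i,g)
round 1: derive deriv(i,j) via R1 from link(i,j)
round 1: derive deriv(j,a) via R1 from link(j,a)
round 1: derive deriv(j,b) via R1 from link(j,b)
round 1: derive deriv(j,h) via R1 from link(j,h)
round 2: derive deriv(b,c) via R2 from deriv(b,f), deriv(f,c)
round 2: derive deriv(b,j) via R2 from deriv(b,f), deriv(f,j)
round 2: derive deriv(f,a) via R2 from deriv(f,j), deriv(j,a)
round 2: derive deriv(f,b) via R2 from deriv(f,j), deriv(j,b)
round 2: derive deriv(f,h) via R2 from deriv(f,j), deriv(j,h)
round 2: derive deriv(g,e) via R2 from deriv(g,b), deriv(b,e)
round 2: derive deriv(g,f) via R2 from deriv(g,b), deriv(b,f)
round 2: derive deriv(h,a) via R2 from deriv(h,j), deriv(j,a)
round 2: derive deriv(h,b) via R2 from deriv(h,j), deriv(j,b)
round 2: derive deriv(h,g) via R2 from deriv(h,i), deriv(i,g)
round 2: derive deriv(h,h) via R2 from deriv(h,j), deriv(j,h)
round 2: derive deriv(i,a) via R2 from deriv(i,j), deriv(j,a)
round 2: derive deriv(i,b) via R2 from deriv(i,g), deriv(g,b)
round 2: derive deriv(i,c) via R2 from deriv(i,g), deriv(g,c)
round 2: derive deriv(i,h) via R2 from deriv(i,j), deriv(j,h)
round 2: derive deriv(j,e) via R2 from deriv(j,b), deriv(b,e)
round 2: derive deriv(j,f) via R2 from deriv(j,b), deriv(b,f)
round 2: derive deriv(j,i) via R2 from deriv(j,h), deriv(h,i)
round 2: derive deriv(j,j) via R2 from deriv(j,h), deriv(h,j)
round 3: derive deriv(b,a) via R2 from deriv(b,f), deriv(f,a)
round 3: derive deriv(b,b) via R2 from deriv(b,f), deriv(f,b)
round 3: derive deriv(b,h) via R2 from deriv(b,f), deriv(f,h)
round 3: derive deriv(b,i) via R2 from deriv(b,j), deriv(j,i)
round 3: derive deriv(f,e) via R2 from deriv(f,b), deriv(b,e)
round 3: derive deriv(f,f) via R2 from deriv(f,b), deriv(b,f)
round 3: derive deriv(f,g) via R2 from deriv(f,h), deriv(h,g)
round 3: derive deriv(f,i) via R2 from deriv(f,h), deriv(h,i)
round 3: derive deriv(g,a) via R2 from deriv(g,f), deriv(f,a)
round 3: derive deriv(g,h) via R2 from deriv(g,f), deriv(f,h)
round 3: derive deriv(g,j) via R2 from deriv(g,b), deriv(b,j)
round 3: derive deriv(h,c) via R2 from deriv(h,b), deriv(b,c)
round 3: derive deriv(h,e) via R2 from deriv(h,b), deriv(b,e)
round 3: derive deriv(h,f) via R2 from deriv(h,b), deriv(b,f)
round 3: derive deriv(i,e) via R2 from deriv(i,b), deriv(b,e)
round 3: derive deriv(i,f) via R2 from deriv(i,b), deriv(b,f)
round 3: derive deriv(i,i) via R2 from deriv(i,h), deriv(h,i)
round 3: derive deriv(j,c) via R2 from deriv(j,b), deriv(b,c)
round 3: derive deriv(j,g) via R2 from deriv(j,h), deriv(h,g)
round 4: derive deriv(b,g) via R2 from deriv(b,f), deriv(f,g)
round 4: derive deriv(g,g) via R2 from deriv(g,f), deriv(f,g)
round 4: derive deriv(g,i) via R2 from deriv(g,b), deriv(b,i)

deriv(b,a)
deriv(b,b)
deriv(b,c)
deriv(b,e)
deriv(b,f)
deriv(b,g)
deriv(b,h)
deriv(b,i)
deriv(b,j)
deriv(f,a)
deriv(f,b)
deriv(f,c)
deriv(f,e)
deriv(f,f)
deriv(f,g)
deriv(f,h)
deriv(f,i)
deriv(f,j)
deriv(g,a)
deriv(g,b)
deriv(g,c)
deriv(g,e)
deriv(g,f)
deriv(g,g)
deriv(g,h)
deriv(g,i)
deriv(g,j)
deriv(h,a)
deriv(h,b)
deriv(h,c)
deriv(h,e)
deriv(h,f)
deriv(h,g)
deriv(h,h)
deriv(h,i)
deriv(h,j)
deriv(i,a)
deriv(i,b)
deriv(i,c)
deriv(i,e)
deriv(i,f)
deriv(i,g)
deriv(i,h)
deriv(i,i)
deriv(i,j)
deriv(j,a)
deriv(j,b)
deriv(j,c)
deriv(j,e)
deriv(j,f)
deriv(j,g)
deriv(j,h)
deriv(j,i)
deriv(j,j)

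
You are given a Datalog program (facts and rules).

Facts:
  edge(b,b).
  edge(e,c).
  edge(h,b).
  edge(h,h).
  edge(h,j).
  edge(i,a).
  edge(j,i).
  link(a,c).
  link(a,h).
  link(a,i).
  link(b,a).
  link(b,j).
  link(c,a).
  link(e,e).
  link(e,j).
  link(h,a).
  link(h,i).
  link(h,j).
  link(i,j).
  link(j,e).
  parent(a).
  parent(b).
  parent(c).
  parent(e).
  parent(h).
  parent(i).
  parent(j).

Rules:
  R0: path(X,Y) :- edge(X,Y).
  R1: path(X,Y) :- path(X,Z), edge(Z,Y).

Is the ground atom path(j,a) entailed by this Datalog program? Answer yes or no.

yes

round 1: derive path(b,b) via R0 from edge(b,b)
round 1: derive path(e,c) via R0 from edge(e,c)
round 1: derive path(h,b) via R0 from edge(h,b)
round 1: derive path(h,h) via R0 from edge(h,h)
round 1: derive path(h,j) via R0 from edge(h,j)
round 1: derive path(i,a) via R0 from edge(i,a)
round 1: derive path(j,i) via R0 from edge(j,i)
round 2: derive path(h,i) via R1 from path(h,j), edge(j,i)
round 2: derive path(j,a) via R1 from path(j,i), edge(i,a)
round 3: derive path(h,a) via R1 from path(h,i), edge(i,a)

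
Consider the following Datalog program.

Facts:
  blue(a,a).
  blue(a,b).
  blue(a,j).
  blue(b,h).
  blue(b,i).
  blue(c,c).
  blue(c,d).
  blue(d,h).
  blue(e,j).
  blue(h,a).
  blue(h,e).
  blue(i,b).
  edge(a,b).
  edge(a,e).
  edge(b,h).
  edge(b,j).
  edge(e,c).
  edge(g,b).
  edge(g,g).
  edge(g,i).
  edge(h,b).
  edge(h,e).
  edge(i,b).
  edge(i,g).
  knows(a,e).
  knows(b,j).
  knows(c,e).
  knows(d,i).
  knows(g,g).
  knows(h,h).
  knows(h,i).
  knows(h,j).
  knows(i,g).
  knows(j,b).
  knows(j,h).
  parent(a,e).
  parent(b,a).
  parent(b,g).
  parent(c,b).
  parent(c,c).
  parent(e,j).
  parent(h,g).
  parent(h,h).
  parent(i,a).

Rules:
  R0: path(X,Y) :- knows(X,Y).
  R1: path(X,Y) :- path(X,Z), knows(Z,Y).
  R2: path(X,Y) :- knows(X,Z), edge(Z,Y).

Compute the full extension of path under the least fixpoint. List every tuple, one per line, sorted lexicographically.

round 1: derive path(a,e) via R0 from knows(a,e)
round 1: derive path(b,j) via R0 from knows(b,j)
round 1: derive path(c,e) via R0 from knows(c,e)
round 1: derive path(d,i) via R0 from knows(d,i)
round 1: derive path(g,g) via R0 from knows(g,g)
round 1: derive path(h,h) via R0 from knows(h,h)
round 1: derive path(h,i) via R0 from knows(h,i)
round 1: derive path(h,j) via R0 from knows(h,j)
round 1: derive path(i,g) via R0 from knows(i,g)
round 1: derive path(j,b) via R0 from knows(j,b)
round 1: derive path(j,h) via R0 from knows(j,h)
round 1: derive path(a,c) via R2 from knows(a,e), edge(e,c)
round 1: derive path(c,c) via R2 from knows(c,e), edge(e,c)
round 1: derive path(d,b) via R2 from knows(d,i), edge(i,b)
round 1: derive path(d,g) via R2 from knows(d,i), edge(i,g)
round 1: derive path(g,b) via R2 from knows(g,g), edge(g,b)
round 1: derive path(g,i) via R2 from knows(g,g), edge(g,i)
round 1: derive path(h,b) via R2 from knows(h,h), edge(h,b)
round 1: derive path(h,e) via R2 from knows(h,h), edge(h,e)
round 1: derive path(h,g) via R2 from knows(h,i), edge(i,g)
round 1: derive path(i,b) via R2 from knows(i,g), edge(g,b)
round 1: derive path(i,i) via R2 from knows(i,g), edge(g,i)
round 1: derive path(j,e) via R2 from knows(j,h), edge(h,e)
round 1: derive path(j,j) via R2 from knows(j,b), edge(b,j)
round 2: derive path(b,b) via R1 from path(b,j), knows(j,b)
round 2: derive path(b,h) via R1 from path(b,j), knows(j,h)
round 2: derive path(d,j) via R1 from path(d,b), knows(b,j)
round 2: derive path(g,j) via R1 from path(g,b), knows(b,j)
round 2: derive path(i,j) via R1 from path(i,b), knows(b,j)
round 2: derive path(j,i) via R1 from path(j,h), knows(h,i)
round 3: derive path(b,i) via R1 from path(b,h), knows(h,i)
round 3: derive path(d,h) via R1 from path(d,j), knows(j,h)
round 3: derive path(g,h) via R1 from path(g,j), knows(j,h)
round 3: derive path(i,h) via R1 from path(i,j), knows(j,h)
round 3: derive path(j,g) via R1 from path(j,i), knows(i,g)
round 4: derive path(b,g) via R1 from path(b,i), knows(i,g)

path(a,c)
path(a,e)
path(b,b)
path(b,g)
path(b,h)
path(b,i)
path(b,j)
path(c,c)
path(c,e)
path(d,b)
path(d,g)
path(d,h)
path(d,i)
path(d,j)
path(g,b)
path(g,g)
path(g,h)
path(g,i)
path(g,j)
path(h,b)
path(h,e)
path(h,g)
path(h,h)
path(h,i)
path(h,j)
path(i,b)
path(i,g)
path(i,h)
path(i,i)
path(i,j)
path(j,b)
path(j,e)
path(j,g)
path(j,h)
path(j,i)
path(j,j)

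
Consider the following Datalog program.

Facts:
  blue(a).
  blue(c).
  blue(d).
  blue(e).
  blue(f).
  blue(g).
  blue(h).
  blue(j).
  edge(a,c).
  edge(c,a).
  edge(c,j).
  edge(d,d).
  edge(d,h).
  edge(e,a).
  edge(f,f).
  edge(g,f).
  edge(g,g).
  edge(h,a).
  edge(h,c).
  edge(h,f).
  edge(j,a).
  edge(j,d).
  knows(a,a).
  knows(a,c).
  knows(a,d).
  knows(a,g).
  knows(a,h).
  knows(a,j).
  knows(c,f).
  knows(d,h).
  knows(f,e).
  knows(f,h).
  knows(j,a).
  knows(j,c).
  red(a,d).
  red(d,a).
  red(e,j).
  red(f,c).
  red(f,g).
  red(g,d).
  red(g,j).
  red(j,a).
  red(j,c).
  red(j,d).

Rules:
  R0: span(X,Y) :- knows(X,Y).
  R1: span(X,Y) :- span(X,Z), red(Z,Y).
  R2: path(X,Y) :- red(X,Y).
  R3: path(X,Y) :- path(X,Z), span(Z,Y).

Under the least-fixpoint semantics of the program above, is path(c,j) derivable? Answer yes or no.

no

round 1: derive span(a,a) via R0 from knows(a,a)
round 1: derive span(a,c) via R0 from knows(a,c)
round 1: derive span(a,d) via R0 from knows(a,d)
round 1: derive span(a,g) via R0 from knows(a,g)
round 1: derive span(a,h) via R0 from knows(a,h)
round 1: derive span(a,j) via R0 from knows(a,j)
round 1: derive span(c,f) via R0 from knows(c,f)
round 1: derive span(d,h) via R0 from knows(d,h)
round 1: derive span(f,e) via R0 from knows(f,e)
round 1: derive span(f,h) via R0 from knows(f,h)
round 1: derive span(j,a) via R0 from knows(j,a)
round 1: derive span(j,c) via R0 from knows(j,c)
round 1: derive path(a,d) via R2 from red(a,d)
round 1: derive path(d,a) via R2 from red(d,a)
round 1: derive path(e,j) via R2 from red(e,j)
round 1: derive path(f,c) via R2 from red(f,c)
round 1: derive path(f,g) via R2 from red(f,g)
round 1: derive path(g,d) via R2 from red(g,d)
round 1: derive path(g,j) via R2 from red(g,j)
round 1: derive path(j,a) via R2 from red(j,a)
round 1: derive path(j,c) via R2 from red(j,c)
round 1: derive path(j,d) via R2 from red(j,d)
round 2: derive span(c,c) via R1 from span(c,f), red(f,c)
round 2: derive span(c,g) via R1 from span(c,f), red(f,g)
round 2: derive span(f,j) via R1 from span(f,e), red(e,j)
round 2: derive span(j,d) via R1 from span(j,a), red(a,d)
round 2: derive path(a,h) via R3 from path(a,d), span(d,h)
round 2: derive path(d,c) via R3 from path(d,a), span(a,c)
round 2: derive path(d,d) via R3 from path(d,a), span(a,d)
round 2: derive path(d,g) via R3 from path(d,a), span(a,g)
round 2: derive path(d,h) via R3 from path(d,a), span(a,h)
round 2: derive path(d,j) via R3 from path(d,a), span(a,j)
round 2: derive path(e,a) via R3 from path(e,j), span(j,a)
round 2: derive path(e,c) via R3 from path(e,j), span(j,c)
round 2: derive path(f,f) via R3 from path(f,c), span(c,f)
round 2: derive path(g,a) via R3 from path(g,j), span(j,a)
round 2: derive path(g,c) via R3 from path(g,j), span(j,c)
round 2: derive path(g,h) via R3 from path(g,d), span(d,h)
round 2: derive path(j,f) via R3 from path(j,c), span(c,f)
round 2: derive path(j,g) via R3 from path(j,a), span(a,g)
round 2: derive path(j,h) via R3 from path(j,a), span(a,h)
round 2: derive path(j,j) via R3 from path(j,a), span(a,j)
round 3: derive span(c,d) via R1 from span(c,g), red(g,d)
round 3: derive span(c,j) via R1 from span(c,g), red(g,j)
round 3: derive span(f,a) via R1 from span(f,j), red(j,a)
round 3: derive span(f,c) via R1 from span(f,j), red(j,c)
round 3: derive span(f,d) via R1 from span(f,j), red(j,d)
round 3: derive path(d,f) via R3 from path(d,c), span(c,f)
round 3: derive path(e,d) via R3 from path(e,a), span(a,d)
round 3: derive path(e,f) via R3 from path(e,c), span(c,f)
round 3: derive path(e,g) via R3 from path(e,a), span(a,g)
round 3: derive path(e,h) via R3 from path(e,a), span(a,h)
round 3: derive path(f,e) via R3 from path(f,f), span(f,e)
round 3: derive path(f,h) via R3 from path(f,f), span(f,h)
round 3: derive path(f,j) via R3 from path(f,f), span(f,j)
round 3: derive path(g,f) via R3 from path(g,c), span(c,f)
round 3: derive path(g,g) via R3 from path(g,a), span(a,g)
round 3: derive path(j,e) via R3 from path(j,f), span(f,e)
round 4: derive span(c,a) via R1 from span(c,d), red(d,a)
round 4: derive path(d,e) via R3 from path(d,f), span(f,e)
round 4: derive path(e,e) via R3 from path(e,f), span(f,e)
round 4: derive path(f,a) via R3 from path(f,f), span(f,a)
round 4: derive path(f,d) via R3 from path(f,c), span(c,d)
round 4: derive path(g,e) via R3 from path(g,f), span(f,e)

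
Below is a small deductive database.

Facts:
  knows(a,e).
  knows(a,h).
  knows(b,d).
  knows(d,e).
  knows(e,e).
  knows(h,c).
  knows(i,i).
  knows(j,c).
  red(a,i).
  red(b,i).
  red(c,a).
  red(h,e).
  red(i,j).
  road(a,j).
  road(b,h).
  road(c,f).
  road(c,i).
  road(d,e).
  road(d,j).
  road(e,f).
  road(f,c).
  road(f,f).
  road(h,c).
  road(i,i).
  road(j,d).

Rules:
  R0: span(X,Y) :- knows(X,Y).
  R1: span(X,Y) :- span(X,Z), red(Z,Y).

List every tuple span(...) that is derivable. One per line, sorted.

round 1: derive span(a,e) via R0 from knows(a,e)
round 1: derive span(a,h) via R0 from knows(a,h)
round 1: derive span(b,d) via R0 from knows(b,d)
round 1: derive span(d,e) via R0 from knows(d,e)
round 1: derive span(e,e) via R0 from knows(e,e)
round 1: derive span(h,c) via R0 from knows(h,c)
round 1: derive span(i,i) via R0 from knows(i,i)
round 1: derive span(j,c) via R0 from knows(j,c)
round 2: derive span(h,a) via R1 from span(h,c), red(c,a)
round 2: derive span(i,j) via R1 from span(i,i), red(i,j)
round 2: derive span(j,a) via R1 from span(j,c), red(c,a)
round 3: derive span(h,i) via R1 from span(h,a), red(a,i)
round 3: derive span(j,i) via R1 from span(j,a), red(a,i)
round 4: derive span(h,j) via R1 from span(h,i), red(i,j)
round 4: derive span(j,j) via R1 from span(j,i), red(i,j)

span(a,e)
span(a,h)
span(b,d)
span(d,e)
span(e,e)
span(h,a)
span(h,c)
span(h,i)
span(h,j)
span(i,i)
span(i,j)
span(j,a)
span(j,c)
span(j,i)
span(j,j)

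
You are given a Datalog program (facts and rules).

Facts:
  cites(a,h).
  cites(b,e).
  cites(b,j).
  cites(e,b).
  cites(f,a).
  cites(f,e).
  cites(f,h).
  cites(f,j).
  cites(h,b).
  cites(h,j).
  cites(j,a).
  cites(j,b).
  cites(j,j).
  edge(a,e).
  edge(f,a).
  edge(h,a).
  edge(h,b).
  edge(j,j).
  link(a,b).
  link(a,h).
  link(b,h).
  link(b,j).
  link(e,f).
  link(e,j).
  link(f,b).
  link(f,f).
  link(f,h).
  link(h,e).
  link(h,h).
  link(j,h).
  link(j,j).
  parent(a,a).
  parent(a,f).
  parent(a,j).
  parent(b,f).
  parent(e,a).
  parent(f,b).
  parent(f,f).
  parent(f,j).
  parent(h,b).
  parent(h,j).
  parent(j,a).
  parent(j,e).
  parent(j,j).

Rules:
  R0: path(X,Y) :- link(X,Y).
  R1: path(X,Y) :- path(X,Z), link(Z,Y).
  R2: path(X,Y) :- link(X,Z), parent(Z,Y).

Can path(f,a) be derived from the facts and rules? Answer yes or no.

round 1: derive path(a,b) via R0 from link(a,b)
round 1: derive path(a,h) via R0 from link(a,h)
round 1: derive path(b,h) via R0 from link(b,h)
round 1: derive path(b,j) via R0 from link(b,j)
round 1: derive path(e,f) via R0 from link(e,f)
round 1: derive path(e,j) via R0 from link(e,j)
round 1: derive path(f,b) via R0 from link(f,b)
round 1: derive path(f,f) via R0 from link(f,f)
round 1: derive path(f,h) via R0 from link(f,h)
round 1: derive path(h,e) via R0 from link(h,e)
round 1: derive path(h,h) via R0 from link(h,h)
round 1: derive path(j,h) via R0 from link(j,h)
round 1: derive path(j,j) via R0 from link(j,j)
round 1: derive path(a,f) via R2 from link(a,b), parent(b,f)
round 1: derive path(a,j) via R2 from link(a,h), parent(h,j)
round 1: derive path(b,a) via R2 from link(b,j), parent(j,a)
round 1: derive path(b,b) via R2 from link(b,h), parent(h,b)
round 1: derive path(b,e) via R2 from link(b,j), parent(j,e)
round 1: derive path(e,a) via R2 from link(e,j), parent(j,a)
round 1: derive path(e,b) via R2 from link(e,f), parent(f,b)
round 1: derive path(e,e) via R2 from link(e,j), parent(j,e)
round 1: derive path(f,j) via R2 from link(f,f), parent(f,j)
round 1: derive path(h,a) via R2 from link(h,e), parent(e,a)
round 1: derive path(h,b) via R2 from link(h,h), parent(h,b)
round 1: derive path(h,j) via R2 from link(h,h), parent(h,j)
round 1: derive path(j,a) via R2 from link(j,j), parent(j,a)
round 1: derive path(j,b) via R2 from link(j,h), parent(h,b)
round 1: derive path(j,e) via R2 from link(j,j), parent(j,e)
round 2: derive path(a,e) via R1 from path(a,h), link(h,e)
round 2: derive path(b,f) via R1 from path(b,e), link(e,f)
round 2: derive path(e,h) via R1 from path(e,a), link(a,h)
round 2: derive path(f,e) via R1 from path(f,h), link(h,e)
round 2: derive path(h,f) via R1 from path(h,e), link(e,f)
round 2: derive path(j,f) via R1 from path(j,e), link(e,f)

no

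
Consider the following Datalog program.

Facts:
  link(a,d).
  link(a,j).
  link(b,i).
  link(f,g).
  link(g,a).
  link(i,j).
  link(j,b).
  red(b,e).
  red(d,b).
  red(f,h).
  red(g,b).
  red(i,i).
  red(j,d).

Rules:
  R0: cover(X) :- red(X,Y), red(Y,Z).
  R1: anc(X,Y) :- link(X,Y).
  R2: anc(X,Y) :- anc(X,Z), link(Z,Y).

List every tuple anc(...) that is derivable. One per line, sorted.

round 1: derive anc(a,d) via R1 from link(a,d)
round 1: derive anc(a,j) via R1 from link(a,j)
round 1: derive anc(b,i) via R1 from link(b,i)
round 1: derive anc(f,g) via R1 from link(f,g)
round 1: derive anc(g,a) via R1 from link(g,a)
round 1: derive anc(i,j) via R1 from link(i,j)
round 1: derive anc(j,b) via R1 from link(j,b)
round 2: derive anc(a,b) via R2 from anc(a,j), link(j,b)
round 2: derive anc(b,j) via R2 from anc(b,i), link(i,j)
round 2: derive anc(f,a) via R2 from anc(f,g), link(g,a)
round 2: derive anc(g,d) via R2 from anc(g,a), link(a,d)
round 2: derive anc(g,j) via R2 from anc(g,a), link(a,j)
round 2: derive anc(i,b) via R2 from anc(i,j), link(j,b)
round 2: derive anc(j,i) via R2 from anc(j,b), link(b,i)
round 3: derive anc(a,i) via R2 from anc(a,b), link(b,i)
round 3: derive anc(b,b) via R2 from anc(b,j), link(j,b)
round 3: derive anc(f,d) via R2 from anc(f,a), link(a,d)
round 3: derive anc(f,j) via R2 from anc(f,a), link(a,j)
round 3: derive anc(g,b) via R2 from anc(g,j), link(j,b)
round 3: derive anc(i,i) via R2 from anc(i,b), link(b,i)
round 3: derive anc(j,j) via R2 from anc(j,i), link(i,j)
round 4: derive anc(f,b) via R2 from anc(f,j), link(j,b)
round 4: derive anc(g,i) via R2 from anc(g,b), link(b,i)
round 5: derive anc(f,i) via R2 from anc(f,b), link(b,i)

anc(a,b)
anc(a,d)
anc(a,i)
anc(a,j)
anc(b,b)
anc(b,i)
anc(b,j)
anc(f,a)
anc(f,b)
anc(f,d)
anc(f,g)
anc(f,i)
anc(f,j)
anc(g,a)
anc(g,b)
anc(g,d)
anc(g,i)
anc(g,j)
anc(i,b)
anc(i,i)
anc(i,j)
anc(j,b)
anc(j,i)
anc(j,j)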